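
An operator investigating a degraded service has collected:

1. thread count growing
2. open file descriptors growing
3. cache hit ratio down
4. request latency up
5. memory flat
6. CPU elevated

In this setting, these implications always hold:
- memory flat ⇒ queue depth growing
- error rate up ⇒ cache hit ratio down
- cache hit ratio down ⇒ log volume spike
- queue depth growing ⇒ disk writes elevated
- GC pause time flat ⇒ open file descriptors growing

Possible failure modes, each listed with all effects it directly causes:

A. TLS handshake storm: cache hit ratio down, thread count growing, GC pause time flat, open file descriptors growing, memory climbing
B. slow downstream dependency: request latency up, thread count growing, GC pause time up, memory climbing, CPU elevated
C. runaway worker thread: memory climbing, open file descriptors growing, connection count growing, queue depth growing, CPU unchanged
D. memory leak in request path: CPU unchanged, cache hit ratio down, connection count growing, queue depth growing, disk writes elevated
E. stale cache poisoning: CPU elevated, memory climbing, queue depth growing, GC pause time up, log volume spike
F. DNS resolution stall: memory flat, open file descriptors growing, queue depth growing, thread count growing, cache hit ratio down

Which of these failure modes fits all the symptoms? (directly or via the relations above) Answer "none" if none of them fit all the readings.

none

For each candidate, compare predicted effects to what was observed:
(A) TLS handshake storm — fails on request latency up, memory flat, CPU elevated (predicts memory climbing, not memory flat)
(B) slow downstream dependency — fails on open file descriptors growing, cache hit ratio down, memory flat (predicts memory climbing, not memory flat)
(C) runaway worker thread — fails on thread count growing, cache hit ratio down, request latency up, memory flat, CPU elevated (predicts memory climbing, not memory flat; predicts CPU unchanged, not CPU elevated)
(D) memory leak in request path — thread count growing NO; open file descriptors growing NO; cache hit ratio down yes; request latency up NO; memory flat NO; CPU elevated NO
(E) stale cache poisoning — fails on thread count growing, open file descriptors growing, cache hit ratio down, request latency up, memory flat (predicts memory climbing, not memory flat)
(F) DNS resolution stall — thread count growing yes; open file descriptors growing yes; cache hit ratio down yes; request latency up NO; memory flat yes; CPU elevated NO
Every candidate fails on at least one observation.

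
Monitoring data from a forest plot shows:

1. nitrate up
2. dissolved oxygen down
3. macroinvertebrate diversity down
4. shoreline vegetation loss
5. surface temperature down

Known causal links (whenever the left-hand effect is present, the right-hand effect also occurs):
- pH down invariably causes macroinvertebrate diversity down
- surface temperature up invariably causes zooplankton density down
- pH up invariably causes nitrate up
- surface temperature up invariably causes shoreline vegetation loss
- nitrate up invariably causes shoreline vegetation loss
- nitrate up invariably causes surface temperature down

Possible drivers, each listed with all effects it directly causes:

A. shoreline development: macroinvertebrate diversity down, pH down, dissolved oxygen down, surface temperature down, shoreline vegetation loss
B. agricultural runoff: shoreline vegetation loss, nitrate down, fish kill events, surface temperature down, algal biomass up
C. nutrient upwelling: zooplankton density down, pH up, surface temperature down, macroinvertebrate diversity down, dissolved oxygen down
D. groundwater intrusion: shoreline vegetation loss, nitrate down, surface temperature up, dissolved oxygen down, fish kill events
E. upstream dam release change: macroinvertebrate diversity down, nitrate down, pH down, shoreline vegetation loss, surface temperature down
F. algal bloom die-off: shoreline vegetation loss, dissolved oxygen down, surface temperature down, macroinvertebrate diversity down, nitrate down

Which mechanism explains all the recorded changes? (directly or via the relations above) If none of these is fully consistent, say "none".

Per-candidate check:
(A) shoreline development — nitrate up miss; dissolved oxygen down match; macroinvertebrate diversity down match; shoreline vegetation loss match; surface temperature down match
(B) agricultural runoff — fails on nitrate up, dissolved oxygen down, macroinvertebrate diversity down (predicts nitrate down, not nitrate up)
(C) nutrient upwelling — accounts for every observation (nitrate up via pH up → nitrate up)
(D) groundwater intrusion — fails on nitrate up, macroinvertebrate diversity down, surface temperature down (predicts nitrate down, not nitrate up; predicts surface temperature up, not surface temperature down)
(E) upstream dam release change — nitrate up miss; dissolved oxygen down miss; macroinvertebrate diversity down match; shoreline vegetation loss match; surface temperature down match
(F) algal bloom die-off — fails on nitrate up (predicts nitrate down, not nitrate up)
Only (C) is consistent with every observation.

C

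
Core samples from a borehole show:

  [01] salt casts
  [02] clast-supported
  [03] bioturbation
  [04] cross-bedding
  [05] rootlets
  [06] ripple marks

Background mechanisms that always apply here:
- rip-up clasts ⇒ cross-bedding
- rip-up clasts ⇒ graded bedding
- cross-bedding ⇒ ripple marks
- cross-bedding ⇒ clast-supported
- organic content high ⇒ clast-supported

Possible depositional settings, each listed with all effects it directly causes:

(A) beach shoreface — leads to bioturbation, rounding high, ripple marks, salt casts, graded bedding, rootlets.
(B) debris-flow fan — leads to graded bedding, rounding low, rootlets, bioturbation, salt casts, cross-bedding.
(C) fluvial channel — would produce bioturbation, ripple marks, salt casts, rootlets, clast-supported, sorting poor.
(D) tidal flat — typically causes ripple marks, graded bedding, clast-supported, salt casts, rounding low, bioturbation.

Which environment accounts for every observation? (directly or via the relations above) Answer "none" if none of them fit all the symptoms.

Testing each hypothesis:
(A) beach shoreface — salt casts yes; clast-supported NO; bioturbation yes; cross-bedding NO; rootlets yes; ripple marks yes
(B) debris-flow fan — accounts for every observation (clast-supported via cross-bedding → clast-supported)
(C) fluvial channel — does not account for cross-bedding
(D) tidal flat — salt casts yes; clast-supported yes; bioturbation yes; cross-bedding NO; rootlets NO; ripple marks yes
Only (B) is consistent with every observation.

B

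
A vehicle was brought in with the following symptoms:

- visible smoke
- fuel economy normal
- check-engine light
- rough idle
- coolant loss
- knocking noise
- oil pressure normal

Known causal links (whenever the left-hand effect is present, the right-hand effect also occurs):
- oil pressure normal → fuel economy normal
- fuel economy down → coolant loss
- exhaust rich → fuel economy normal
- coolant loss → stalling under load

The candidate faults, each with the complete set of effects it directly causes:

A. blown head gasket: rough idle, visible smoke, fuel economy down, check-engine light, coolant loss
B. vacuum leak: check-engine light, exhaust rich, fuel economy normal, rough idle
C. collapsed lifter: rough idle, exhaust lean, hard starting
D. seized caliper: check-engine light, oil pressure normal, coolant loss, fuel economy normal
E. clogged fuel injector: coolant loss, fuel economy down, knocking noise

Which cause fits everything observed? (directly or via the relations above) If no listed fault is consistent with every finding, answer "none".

Testing each hypothesis:
(A) blown head gasket — fails on fuel economy normal, knocking noise, oil pressure normal (predicts fuel economy down, not fuel economy normal)
(B) vacuum leak — visible smoke NO; fuel economy normal yes; check-engine light yes; rough idle yes; coolant loss NO; knocking noise NO; oil pressure normal NO
(C) collapsed lifter — visible smoke NO; fuel economy normal NO; check-engine light NO; rough idle yes; coolant loss NO; knocking noise NO; oil pressure normal NO
(D) seized caliper — does not account for visible smoke, rough idle, knocking noise
(E) clogged fuel injector — visible smoke NO; fuel economy normal NO; check-engine light NO; rough idle NO; coolant loss yes; knocking noise yes; oil pressure normal NO
None of the listed candidates fits everything.

none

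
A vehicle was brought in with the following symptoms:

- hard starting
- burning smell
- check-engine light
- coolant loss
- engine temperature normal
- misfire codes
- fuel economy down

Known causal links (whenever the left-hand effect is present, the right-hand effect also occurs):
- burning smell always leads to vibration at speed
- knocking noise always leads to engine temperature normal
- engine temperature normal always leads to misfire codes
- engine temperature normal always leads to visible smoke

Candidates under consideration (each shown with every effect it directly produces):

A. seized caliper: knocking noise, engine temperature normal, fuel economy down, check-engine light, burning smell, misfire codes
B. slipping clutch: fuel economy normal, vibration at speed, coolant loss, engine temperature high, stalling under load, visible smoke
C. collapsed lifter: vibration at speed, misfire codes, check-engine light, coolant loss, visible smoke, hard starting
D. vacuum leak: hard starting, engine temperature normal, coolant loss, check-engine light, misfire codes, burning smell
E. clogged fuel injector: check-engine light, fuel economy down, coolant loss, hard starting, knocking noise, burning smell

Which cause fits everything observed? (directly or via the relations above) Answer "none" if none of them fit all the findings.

E

Per-candidate check:
(A) seized caliper — hard starting -; burning smell +; check-engine light +; coolant loss -; engine temperature normal +; misfire codes +; fuel economy down +
(B) slipping clutch — hard starting -; burning smell -; check-engine light -; coolant loss +; engine temperature normal -; misfire codes -; fuel economy down -
(C) collapsed lifter — hard starting +; burning smell -; check-engine light +; coolant loss +; engine temperature normal -; misfire codes +; fuel economy down -
(D) vacuum leak — does not account for fuel economy down
(E) clogged fuel injector — accounts for every observation (engine temperature normal through knocking noise → engine temperature normal)
Only (E) is consistent with every observation.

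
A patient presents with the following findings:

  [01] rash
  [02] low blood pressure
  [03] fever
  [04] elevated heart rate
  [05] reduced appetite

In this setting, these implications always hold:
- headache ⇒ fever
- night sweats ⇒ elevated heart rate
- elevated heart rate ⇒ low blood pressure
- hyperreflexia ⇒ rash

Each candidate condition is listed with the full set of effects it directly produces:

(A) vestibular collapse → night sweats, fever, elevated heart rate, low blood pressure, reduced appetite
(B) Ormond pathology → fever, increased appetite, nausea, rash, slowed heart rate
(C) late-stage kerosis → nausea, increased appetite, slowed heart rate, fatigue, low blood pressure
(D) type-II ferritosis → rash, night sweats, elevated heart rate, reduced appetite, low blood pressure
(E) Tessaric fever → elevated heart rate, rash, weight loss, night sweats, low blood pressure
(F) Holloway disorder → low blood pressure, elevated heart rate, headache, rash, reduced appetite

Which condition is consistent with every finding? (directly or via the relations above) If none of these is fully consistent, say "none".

F

For each candidate, compare predicted effects to what was observed:
(A) vestibular collapse — does not account for rash
(B) Ormond pathology — rash +; low blood pressure -; fever +; elevated heart rate -; reduced appetite -
(C) late-stage kerosis — rash -; low blood pressure +; fever -; elevated heart rate -; reduced appetite -
(D) type-II ferritosis — does not account for fever
(E) Tessaric fever — rash +; low blood pressure +; fever -; elevated heart rate +; reduced appetite -
(F) Holloway disorder — rash +; low blood pressure +; fever + (through headache → fever); elevated heart rate +; reduced appetite +
(F) alone accounts for all the evidence.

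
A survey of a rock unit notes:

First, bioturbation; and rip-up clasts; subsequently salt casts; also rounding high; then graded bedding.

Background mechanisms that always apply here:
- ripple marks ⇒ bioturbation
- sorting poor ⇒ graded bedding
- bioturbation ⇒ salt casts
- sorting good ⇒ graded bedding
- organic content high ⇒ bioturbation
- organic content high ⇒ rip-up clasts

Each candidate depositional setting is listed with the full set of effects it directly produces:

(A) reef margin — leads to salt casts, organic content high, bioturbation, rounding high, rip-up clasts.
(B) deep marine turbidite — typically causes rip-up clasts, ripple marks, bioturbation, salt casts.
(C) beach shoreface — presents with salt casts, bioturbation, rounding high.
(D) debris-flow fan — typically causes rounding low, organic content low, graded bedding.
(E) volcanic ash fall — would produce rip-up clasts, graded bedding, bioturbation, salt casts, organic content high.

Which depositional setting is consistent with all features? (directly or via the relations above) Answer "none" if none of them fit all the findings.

none

For each candidate, compare predicted effects to what was observed:
(A) reef margin — bioturbation match; rip-up clasts match; salt casts match; rounding high match; graded bedding miss
(B) deep marine turbidite — does not account for rounding high, graded bedding
(C) beach shoreface — does not account for rip-up clasts, graded bedding
(D) debris-flow fan — bioturbation miss; rip-up clasts miss; salt casts miss; rounding high miss; graded bedding match
(E) volcanic ash fall — does not account for rounding high
None of the listed candidates fits everything.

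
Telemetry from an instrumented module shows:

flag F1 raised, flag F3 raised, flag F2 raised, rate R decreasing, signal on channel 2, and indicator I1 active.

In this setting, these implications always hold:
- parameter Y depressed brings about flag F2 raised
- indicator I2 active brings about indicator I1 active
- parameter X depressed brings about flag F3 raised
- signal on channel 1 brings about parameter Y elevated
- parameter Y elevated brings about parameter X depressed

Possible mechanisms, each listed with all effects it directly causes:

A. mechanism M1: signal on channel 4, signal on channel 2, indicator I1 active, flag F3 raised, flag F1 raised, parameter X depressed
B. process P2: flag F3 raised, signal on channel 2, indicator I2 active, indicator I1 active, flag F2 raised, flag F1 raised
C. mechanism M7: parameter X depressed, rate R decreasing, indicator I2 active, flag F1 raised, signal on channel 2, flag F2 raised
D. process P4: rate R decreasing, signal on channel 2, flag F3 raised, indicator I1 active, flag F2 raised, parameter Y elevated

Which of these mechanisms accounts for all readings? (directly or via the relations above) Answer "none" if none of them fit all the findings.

C

Testing each hypothesis:
(A) mechanism M1 — does not account for flag F2 raised, rate R decreasing
(B) process P2 — does not account for rate R decreasing
(C) mechanism M7 — flag F1 raised match; flag F3 raised match (through parameter X depressed → flag F3 raised); flag F2 raised match; rate R decreasing match; signal on channel 2 match; indicator I1 active match (through indicator I2 active → indicator I1 active)
(D) process P4 — flag F1 raised miss; flag F3 raised match; flag F2 raised match; rate R decreasing match; signal on channel 2 match; indicator I1 active match
Only (C) is consistent with every observation.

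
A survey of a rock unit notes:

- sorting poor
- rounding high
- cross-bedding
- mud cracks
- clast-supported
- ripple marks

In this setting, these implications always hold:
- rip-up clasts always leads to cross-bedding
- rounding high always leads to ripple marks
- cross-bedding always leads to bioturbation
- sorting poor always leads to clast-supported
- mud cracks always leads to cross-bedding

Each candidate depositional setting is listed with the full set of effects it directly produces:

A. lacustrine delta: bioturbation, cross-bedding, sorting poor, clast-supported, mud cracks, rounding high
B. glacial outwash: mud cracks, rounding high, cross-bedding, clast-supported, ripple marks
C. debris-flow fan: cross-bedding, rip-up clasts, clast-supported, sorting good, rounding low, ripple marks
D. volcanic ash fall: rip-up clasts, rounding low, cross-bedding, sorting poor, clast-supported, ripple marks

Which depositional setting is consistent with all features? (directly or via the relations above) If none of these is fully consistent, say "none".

A

For each candidate, compare predicted effects to what was observed:
(A) lacustrine delta — accounts for every observation (ripple marks by rounding high → ripple marks)
(B) glacial outwash — does not account for sorting poor
(C) debris-flow fan — sorting poor -; rounding high -; cross-bedding +; mud cracks -; clast-supported +; ripple marks +
(D) volcanic ash fall — sorting poor +; rounding high -; cross-bedding +; mud cracks -; clast-supported +; ripple marks +
(A) alone accounts for all the evidence.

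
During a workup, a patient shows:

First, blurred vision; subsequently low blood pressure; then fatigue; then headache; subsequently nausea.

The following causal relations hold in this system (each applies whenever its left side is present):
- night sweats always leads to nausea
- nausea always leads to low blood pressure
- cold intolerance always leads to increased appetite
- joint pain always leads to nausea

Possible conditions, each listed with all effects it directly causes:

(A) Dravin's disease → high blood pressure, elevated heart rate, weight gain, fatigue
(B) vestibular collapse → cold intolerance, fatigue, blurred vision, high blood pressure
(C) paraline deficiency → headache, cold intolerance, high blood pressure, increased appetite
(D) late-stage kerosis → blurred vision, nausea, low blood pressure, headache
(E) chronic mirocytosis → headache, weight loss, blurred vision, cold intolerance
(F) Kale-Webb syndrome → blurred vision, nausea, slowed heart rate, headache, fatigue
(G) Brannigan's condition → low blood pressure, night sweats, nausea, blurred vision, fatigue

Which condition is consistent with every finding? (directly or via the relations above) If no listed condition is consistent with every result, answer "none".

Per-candidate check:
(A) Dravin's disease — fails on blurred vision, low blood pressure, headache, nausea (predicts high blood pressure, not low blood pressure)
(B) vestibular collapse — fails on low blood pressure, headache, nausea (predicts high blood pressure, not low blood pressure)
(C) paraline deficiency — fails on blurred vision, low blood pressure, fatigue, nausea (predicts high blood pressure, not low blood pressure)
(D) late-stage kerosis — blurred vision ✓; low blood pressure ✓; fatigue ✗; headache ✓; nausea ✓
(E) chronic mirocytosis — does not account for low blood pressure, fatigue, nausea
(F) Kale-Webb syndrome — accounts for every observation (low blood pressure through nausea → low blood pressure)
(G) Brannigan's condition — blurred vision ✓; low blood pressure ✓; fatigue ✓; headache ✗; nausea ✓
(F) alone accounts for all the evidence.

F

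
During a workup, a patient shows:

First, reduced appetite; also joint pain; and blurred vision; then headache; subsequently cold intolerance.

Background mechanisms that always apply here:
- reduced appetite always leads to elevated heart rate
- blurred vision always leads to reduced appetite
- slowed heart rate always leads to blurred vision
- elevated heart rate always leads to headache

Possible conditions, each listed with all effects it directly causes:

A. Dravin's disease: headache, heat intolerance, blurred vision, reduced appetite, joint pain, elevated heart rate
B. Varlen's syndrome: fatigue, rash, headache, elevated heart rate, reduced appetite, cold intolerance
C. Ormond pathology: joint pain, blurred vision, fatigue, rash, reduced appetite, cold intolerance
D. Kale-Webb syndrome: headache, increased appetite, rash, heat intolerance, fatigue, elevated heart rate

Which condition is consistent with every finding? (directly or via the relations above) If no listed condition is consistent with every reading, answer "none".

C

For each candidate, compare predicted effects to what was observed:
(A) Dravin's disease — fails on cold intolerance (predicts heat intolerance, not cold intolerance)
(B) Varlen's syndrome — does not account for joint pain, blurred vision
(C) Ormond pathology — reduced appetite yes; joint pain yes; blurred vision yes; headache yes (through reduced appetite → elevated heart rate → headache); cold intolerance yes
(D) Kale-Webb syndrome — fails on reduced appetite, joint pain, blurred vision, cold intolerance (predicts increased appetite, not reduced appetite; predicts heat intolerance, not cold intolerance)
(C) alone accounts for all the evidence.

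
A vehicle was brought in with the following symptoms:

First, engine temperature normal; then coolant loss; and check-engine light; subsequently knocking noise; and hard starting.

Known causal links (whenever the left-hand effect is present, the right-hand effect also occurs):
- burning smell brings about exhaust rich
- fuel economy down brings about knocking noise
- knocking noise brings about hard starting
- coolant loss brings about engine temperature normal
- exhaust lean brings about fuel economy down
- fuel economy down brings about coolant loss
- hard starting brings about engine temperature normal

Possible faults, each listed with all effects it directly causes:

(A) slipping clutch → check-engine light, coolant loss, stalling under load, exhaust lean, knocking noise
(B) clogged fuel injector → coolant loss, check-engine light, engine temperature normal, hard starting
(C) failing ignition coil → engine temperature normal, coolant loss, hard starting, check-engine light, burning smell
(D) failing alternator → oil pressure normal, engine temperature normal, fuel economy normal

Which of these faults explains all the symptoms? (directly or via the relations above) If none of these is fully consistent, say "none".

Per-candidate check:
(A) slipping clutch — accounts for every observation (engine temperature normal via coolant loss → engine temperature normal)
(B) clogged fuel injector — engine temperature normal +; coolant loss +; check-engine light +; knocking noise -; hard starting +
(C) failing ignition coil — engine temperature normal +; coolant loss +; check-engine light +; knocking noise -; hard starting +
(D) failing alternator — does not account for coolant loss, check-engine light, knocking noise, hard starting
(A) is the only candidate with no mismatches.

A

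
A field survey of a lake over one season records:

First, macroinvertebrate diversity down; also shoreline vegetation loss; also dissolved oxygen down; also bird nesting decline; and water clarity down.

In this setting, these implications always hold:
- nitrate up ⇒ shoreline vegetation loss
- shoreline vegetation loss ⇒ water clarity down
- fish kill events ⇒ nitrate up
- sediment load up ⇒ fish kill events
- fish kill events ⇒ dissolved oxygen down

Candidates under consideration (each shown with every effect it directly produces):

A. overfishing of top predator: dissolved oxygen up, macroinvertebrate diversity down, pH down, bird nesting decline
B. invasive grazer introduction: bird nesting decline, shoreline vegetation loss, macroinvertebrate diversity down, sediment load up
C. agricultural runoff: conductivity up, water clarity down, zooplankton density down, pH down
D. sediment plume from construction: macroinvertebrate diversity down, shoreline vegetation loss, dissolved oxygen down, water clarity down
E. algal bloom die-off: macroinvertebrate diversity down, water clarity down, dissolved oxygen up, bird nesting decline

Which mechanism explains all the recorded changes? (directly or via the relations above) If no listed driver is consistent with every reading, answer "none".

B

Checking each candidate against the observations:
(A) overfishing of top predator — macroinvertebrate diversity down ✓; shoreline vegetation loss ✗; dissolved oxygen down ✗; bird nesting decline ✓; water clarity down ✗
(B) invasive grazer introduction — macroinvertebrate diversity down ✓; shoreline vegetation loss ✓; dissolved oxygen down ✓ (by sediment load up → fish kill events → dissolved oxygen down); bird nesting decline ✓; water clarity down ✓ (by shoreline vegetation loss → water clarity down)
(C) agricultural runoff — does not account for macroinvertebrate diversity down, shoreline vegetation loss, dissolved oxygen down, bird nesting decline
(D) sediment plume from construction — macroinvertebrate diversity down ✓; shoreline vegetation loss ✓; dissolved oxygen down ✓; bird nesting decline ✗; water clarity down ✓
(E) algal bloom die-off — fails on shoreline vegetation loss, dissolved oxygen down (predicts dissolved oxygen up, not dissolved oxygen down)
(B) alone accounts for all the evidence.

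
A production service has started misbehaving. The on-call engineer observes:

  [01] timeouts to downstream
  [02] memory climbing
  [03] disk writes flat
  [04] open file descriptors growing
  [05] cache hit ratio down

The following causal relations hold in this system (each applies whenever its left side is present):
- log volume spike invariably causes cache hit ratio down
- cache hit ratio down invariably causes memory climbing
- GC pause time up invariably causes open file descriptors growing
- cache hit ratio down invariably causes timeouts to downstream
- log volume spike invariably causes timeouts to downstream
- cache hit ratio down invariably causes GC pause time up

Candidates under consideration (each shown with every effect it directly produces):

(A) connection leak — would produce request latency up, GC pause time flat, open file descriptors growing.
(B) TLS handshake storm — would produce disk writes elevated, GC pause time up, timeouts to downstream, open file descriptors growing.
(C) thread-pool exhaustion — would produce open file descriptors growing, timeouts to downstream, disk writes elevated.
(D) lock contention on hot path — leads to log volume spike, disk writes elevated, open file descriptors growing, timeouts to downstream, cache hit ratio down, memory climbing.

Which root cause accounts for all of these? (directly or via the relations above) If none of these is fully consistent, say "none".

For each candidate, compare predicted effects to what was observed:
(A) connection leak — does not account for timeouts to downstream, memory climbing, disk writes flat, cache hit ratio down
(B) TLS handshake storm — fails on memory climbing, disk writes flat, cache hit ratio down (predicts disk writes elevated, not disk writes flat)
(C) thread-pool exhaustion — fails on memory climbing, disk writes flat, cache hit ratio down (predicts disk writes elevated, not disk writes flat)
(D) lock contention on hot path — timeouts to downstream ✓; memory climbing ✓; disk writes flat ✗; open file descriptors growing ✓; cache hit ratio down ✓
Every candidate fails on at least one observation.

none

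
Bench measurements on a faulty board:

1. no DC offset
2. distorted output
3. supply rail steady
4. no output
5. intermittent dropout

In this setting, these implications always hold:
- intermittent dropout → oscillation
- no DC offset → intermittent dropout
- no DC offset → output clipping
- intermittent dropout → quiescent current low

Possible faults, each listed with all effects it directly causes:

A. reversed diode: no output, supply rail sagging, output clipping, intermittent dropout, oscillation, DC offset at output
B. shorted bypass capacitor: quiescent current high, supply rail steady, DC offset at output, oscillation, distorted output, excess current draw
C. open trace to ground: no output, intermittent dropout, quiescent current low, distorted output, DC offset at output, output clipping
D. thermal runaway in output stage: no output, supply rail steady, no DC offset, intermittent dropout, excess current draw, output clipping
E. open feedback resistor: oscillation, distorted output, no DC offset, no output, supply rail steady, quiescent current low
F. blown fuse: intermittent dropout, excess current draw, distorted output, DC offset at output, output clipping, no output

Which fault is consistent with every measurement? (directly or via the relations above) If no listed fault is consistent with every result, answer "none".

Testing each hypothesis:
(A) reversed diode — no DC offset -; distorted output -; supply rail steady -; no output +; intermittent dropout +
(B) shorted bypass capacitor — fails on no DC offset, no output, intermittent dropout (predicts DC offset at output, not no DC offset)
(C) open trace to ground — fails on no DC offset, supply rail steady (predicts DC offset at output, not no DC offset)
(D) thermal runaway in output stage — does not account for distorted output
(E) open feedback resistor — no DC offset +; distorted output +; supply rail steady +; no output +; intermittent dropout + (by no DC offset → intermittent dropout)
(F) blown fuse — fails on no DC offset, supply rail steady (predicts DC offset at output, not no DC offset)
(E) is the only candidate with no mismatches.

E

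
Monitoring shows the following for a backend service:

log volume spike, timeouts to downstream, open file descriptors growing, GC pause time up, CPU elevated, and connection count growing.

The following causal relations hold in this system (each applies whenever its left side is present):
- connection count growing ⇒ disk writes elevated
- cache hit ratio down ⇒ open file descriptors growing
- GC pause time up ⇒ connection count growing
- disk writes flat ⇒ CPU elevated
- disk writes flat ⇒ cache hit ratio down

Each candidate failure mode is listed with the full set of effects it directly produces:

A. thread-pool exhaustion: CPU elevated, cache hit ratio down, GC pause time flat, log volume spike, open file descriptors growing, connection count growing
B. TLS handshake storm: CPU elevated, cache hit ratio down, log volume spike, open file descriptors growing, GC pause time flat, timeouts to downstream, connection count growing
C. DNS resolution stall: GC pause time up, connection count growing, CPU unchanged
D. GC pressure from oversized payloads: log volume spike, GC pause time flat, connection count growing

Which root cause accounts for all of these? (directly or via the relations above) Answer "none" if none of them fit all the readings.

Per-candidate check:
(A) thread-pool exhaustion — log volume spike +; timeouts to downstream -; open file descriptors growing +; GC pause time up -; CPU elevated +; connection count growing +
(B) TLS handshake storm — fails on GC pause time up (predicts GC pause time flat, not GC pause time up)
(C) DNS resolution stall — fails on log volume spike, timeouts to downstream, open file descriptors growing, CPU elevated (predicts CPU unchanged, not CPU elevated)
(D) GC pressure from oversized payloads — fails on timeouts to downstream, open file descriptors growing, GC pause time up, CPU elevated (predicts GC pause time flat, not GC pause time up)
No candidate is consistent with all observations.

none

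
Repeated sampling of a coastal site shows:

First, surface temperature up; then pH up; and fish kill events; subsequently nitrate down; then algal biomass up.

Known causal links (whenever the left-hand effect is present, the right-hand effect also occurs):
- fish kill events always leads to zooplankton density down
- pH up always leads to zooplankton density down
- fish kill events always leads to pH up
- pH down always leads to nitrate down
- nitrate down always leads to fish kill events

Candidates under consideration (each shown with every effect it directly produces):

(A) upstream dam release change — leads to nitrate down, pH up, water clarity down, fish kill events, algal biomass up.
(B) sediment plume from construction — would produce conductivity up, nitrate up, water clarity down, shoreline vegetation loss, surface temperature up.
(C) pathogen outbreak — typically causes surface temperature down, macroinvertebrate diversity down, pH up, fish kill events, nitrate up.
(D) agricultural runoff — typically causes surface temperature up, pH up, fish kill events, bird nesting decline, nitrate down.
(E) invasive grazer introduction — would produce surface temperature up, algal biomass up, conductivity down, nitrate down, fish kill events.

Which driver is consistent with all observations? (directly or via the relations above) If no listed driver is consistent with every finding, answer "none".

E

Checking each candidate against the observations:
(A) upstream dam release change — does not account for surface temperature up
(B) sediment plume from construction — fails on pH up, fish kill events, nitrate down, algal biomass up (predicts nitrate up, not nitrate down)
(C) pathogen outbreak — fails on surface temperature up, nitrate down, algal biomass up (predicts surface temperature down, not surface temperature up; predicts nitrate up, not nitrate down)
(D) agricultural runoff — does not account for algal biomass up
(E) invasive grazer introduction — surface temperature up match; pH up match (through fish kill events → pH up); fish kill events match; nitrate down match; algal biomass up match
(E) alone accounts for all the evidence.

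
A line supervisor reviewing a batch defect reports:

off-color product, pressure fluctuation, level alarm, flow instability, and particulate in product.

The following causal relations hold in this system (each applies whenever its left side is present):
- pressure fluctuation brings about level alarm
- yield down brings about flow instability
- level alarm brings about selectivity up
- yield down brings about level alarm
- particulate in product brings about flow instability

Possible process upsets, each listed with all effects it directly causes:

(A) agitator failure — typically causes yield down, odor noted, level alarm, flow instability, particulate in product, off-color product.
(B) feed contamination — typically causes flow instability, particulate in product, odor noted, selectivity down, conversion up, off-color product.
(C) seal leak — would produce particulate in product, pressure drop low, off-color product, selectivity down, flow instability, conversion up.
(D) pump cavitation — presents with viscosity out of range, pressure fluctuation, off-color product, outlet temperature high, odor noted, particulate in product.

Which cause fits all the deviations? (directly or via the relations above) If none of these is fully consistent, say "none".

Checking each candidate against the observations:
(A) agitator failure — does not account for pressure fluctuation
(B) feed contamination — does not account for pressure fluctuation, level alarm
(C) seal leak — off-color product match; pressure fluctuation miss; level alarm miss; flow instability match; particulate in product match
(D) pump cavitation — accounts for every observation (level alarm via pressure fluctuation → level alarm)
(D) alone accounts for all the evidence.

D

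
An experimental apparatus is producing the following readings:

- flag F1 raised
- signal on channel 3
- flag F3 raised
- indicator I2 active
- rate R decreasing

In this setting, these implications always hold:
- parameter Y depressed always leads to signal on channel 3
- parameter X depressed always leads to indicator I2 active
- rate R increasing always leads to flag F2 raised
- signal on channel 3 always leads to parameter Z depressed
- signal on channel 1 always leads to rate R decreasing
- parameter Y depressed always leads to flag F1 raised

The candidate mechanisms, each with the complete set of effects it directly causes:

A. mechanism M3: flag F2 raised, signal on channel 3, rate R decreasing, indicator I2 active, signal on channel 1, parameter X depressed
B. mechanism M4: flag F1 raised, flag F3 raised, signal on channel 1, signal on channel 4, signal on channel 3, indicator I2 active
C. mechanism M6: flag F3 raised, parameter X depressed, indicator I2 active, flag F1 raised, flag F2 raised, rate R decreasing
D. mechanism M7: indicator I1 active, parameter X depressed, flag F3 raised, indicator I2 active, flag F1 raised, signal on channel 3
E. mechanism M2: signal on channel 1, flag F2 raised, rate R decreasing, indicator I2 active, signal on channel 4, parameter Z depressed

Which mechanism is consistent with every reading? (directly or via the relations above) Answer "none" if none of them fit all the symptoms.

Testing each hypothesis:
(A) mechanism M3 — flag F1 raised ✗; signal on channel 3 ✓; flag F3 raised ✗; indicator I2 active ✓; rate R decreasing ✓
(B) mechanism M4 — flag F1 raised ✓; signal on channel 3 ✓; flag F3 raised ✓; indicator I2 active ✓; rate R decreasing ✓ (through signal on channel 1 → rate R decreasing)
(C) mechanism M6 — does not account for signal on channel 3
(D) mechanism M7 — does not account for rate R decreasing
(E) mechanism M2 — flag F1 raised ✗; signal on channel 3 ✗; flag F3 raised ✗; indicator I2 active ✓; rate R decreasing ✓
Only (B) is consistent with every observation.

B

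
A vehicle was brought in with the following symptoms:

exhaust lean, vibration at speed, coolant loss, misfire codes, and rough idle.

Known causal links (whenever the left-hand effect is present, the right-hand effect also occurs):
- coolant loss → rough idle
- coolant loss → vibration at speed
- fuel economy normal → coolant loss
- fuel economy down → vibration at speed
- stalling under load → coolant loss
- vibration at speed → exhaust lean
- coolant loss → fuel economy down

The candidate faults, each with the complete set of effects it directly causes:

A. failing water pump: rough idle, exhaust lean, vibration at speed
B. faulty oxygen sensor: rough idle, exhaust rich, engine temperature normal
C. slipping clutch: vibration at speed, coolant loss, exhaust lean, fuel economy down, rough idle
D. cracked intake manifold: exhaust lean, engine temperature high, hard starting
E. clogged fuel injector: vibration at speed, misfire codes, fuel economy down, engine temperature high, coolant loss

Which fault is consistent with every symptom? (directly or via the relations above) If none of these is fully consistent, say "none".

For each candidate, compare predicted effects to what was observed:
(A) failing water pump — does not account for coolant loss, misfire codes
(B) faulty oxygen sensor — fails on exhaust lean, vibration at speed, coolant loss, misfire codes (predicts exhaust rich, not exhaust lean)
(C) slipping clutch — does not account for misfire codes
(D) cracked intake manifold — does not account for vibration at speed, coolant loss, misfire codes, rough idle
(E) clogged fuel injector — accounts for every observation (exhaust lean through vibration at speed → exhaust lean)
Only (E) is consistent with every observation.

E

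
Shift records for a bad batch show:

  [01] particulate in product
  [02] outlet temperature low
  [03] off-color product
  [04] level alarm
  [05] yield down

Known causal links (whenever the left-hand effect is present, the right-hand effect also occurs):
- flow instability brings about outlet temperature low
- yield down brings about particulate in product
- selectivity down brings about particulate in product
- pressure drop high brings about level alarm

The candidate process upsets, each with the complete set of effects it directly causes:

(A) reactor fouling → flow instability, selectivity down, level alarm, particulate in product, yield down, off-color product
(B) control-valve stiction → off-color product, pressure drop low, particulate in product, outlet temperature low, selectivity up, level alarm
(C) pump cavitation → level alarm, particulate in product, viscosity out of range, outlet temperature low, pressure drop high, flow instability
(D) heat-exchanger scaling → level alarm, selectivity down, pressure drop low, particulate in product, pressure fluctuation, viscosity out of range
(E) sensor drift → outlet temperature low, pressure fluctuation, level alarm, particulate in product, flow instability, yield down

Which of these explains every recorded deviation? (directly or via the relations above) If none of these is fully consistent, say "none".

A

Checking each candidate against the observations:
(A) reactor fouling — accounts for every observation (outlet temperature low via flow instability → outlet temperature low)
(B) control-valve stiction — does not account for yield down
(C) pump cavitation — particulate in product +; outlet temperature low +; off-color product -; level alarm +; yield down -
(D) heat-exchanger scaling — particulate in product +; outlet temperature low -; off-color product -; level alarm +; yield down -
(E) sensor drift — particulate in product +; outlet temperature low +; off-color product -; level alarm +; yield down +
(A) is the only candidate with no mismatches.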